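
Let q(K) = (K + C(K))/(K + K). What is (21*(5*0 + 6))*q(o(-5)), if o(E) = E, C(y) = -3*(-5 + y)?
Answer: -315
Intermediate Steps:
C(y) = 15 - 3*y
q(K) = (15 - 2*K)/(2*K) (q(K) = (K + (15 - 3*K))/(K + K) = (15 - 2*K)/((2*K)) = (15 - 2*K)*(1/(2*K)) = (15 - 2*K)/(2*K))
(21*(5*0 + 6))*q(o(-5)) = (21*(5*0 + 6))*((15/2 - 1*(-5))/(-5)) = (21*(0 + 6))*(-(15/2 + 5)/5) = (21*6)*(-1/5*25/2) = 126*(-5/2) = -315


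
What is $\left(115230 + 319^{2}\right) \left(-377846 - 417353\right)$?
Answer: $-172551026209$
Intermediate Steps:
$\left(115230 + 319^{2}\right) \left(-377846 - 417353\right) = \left(115230 + 101761\right) \left(-795199\right) = 216991 \left(-795199\right) = -172551026209$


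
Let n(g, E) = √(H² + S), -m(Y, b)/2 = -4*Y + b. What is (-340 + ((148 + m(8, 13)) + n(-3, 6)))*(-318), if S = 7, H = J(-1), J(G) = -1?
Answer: 48972 - 636*√2 ≈ 48073.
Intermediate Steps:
H = -1
m(Y, b) = -2*b + 8*Y (m(Y, b) = -2*(-4*Y + b) = -2*(b - 4*Y) = -2*b + 8*Y)
n(g, E) = 2*√2 (n(g, E) = √((-1)² + 7) = √(1 + 7) = √8 = 2*√2)
(-340 + ((148 + m(8, 13)) + n(-3, 6)))*(-318) = (-340 + ((148 + (-2*13 + 8*8)) + 2*√2))*(-318) = (-340 + ((148 + (-26 + 64)) + 2*√2))*(-318) = (-340 + ((148 + 38) + 2*√2))*(-318) = (-340 + (186 + 2*√2))*(-318) = (-154 + 2*√2)*(-318) = 48972 - 636*√2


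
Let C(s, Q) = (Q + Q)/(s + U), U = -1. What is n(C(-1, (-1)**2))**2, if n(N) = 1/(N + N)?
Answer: 1/4 ≈ 0.25000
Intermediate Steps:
C(s, Q) = 2*Q/(-1 + s) (C(s, Q) = (Q + Q)/(s - 1) = (2*Q)/(-1 + s) = 2*Q/(-1 + s))
n(N) = 1/(2*N)
n(C(-1, (-1)**2))**2 = (1/(2*((2*(-1)**2/(-1 - 1)))))**2 = (1/(2*((2*1/(-2)))))**2 = (1/(2*((2*1*(-1/2)))))**2 = ((1/2)/(-1))**2 = ((1/2)*(-1))**2 = (-1/2)**2 = 1/4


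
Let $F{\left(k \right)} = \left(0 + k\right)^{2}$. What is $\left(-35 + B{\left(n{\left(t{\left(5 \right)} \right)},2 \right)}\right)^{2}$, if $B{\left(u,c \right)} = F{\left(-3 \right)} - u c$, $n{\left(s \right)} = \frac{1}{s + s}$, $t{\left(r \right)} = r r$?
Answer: $\frac{423801}{625} \approx 678.08$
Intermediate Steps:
$t{\left(r \right)} = r^{2}$
$n{\left(s \right)} = \frac{1}{2 s}$
$F{\left(k \right)} = k^{2}$
$B{\left(u,c \right)} = 9 - c u$ ($B{\left(u,c \right)} = \left(-3\right)^{2} - u c = 9 - c u$)
$\left(-35 + B{\left(n{\left(t{\left(5 \right)} \right)},2 \right)}\right)^{2} = \left(-35 + \left(9 - 2 \frac{1}{2 \cdot 5^{2}}\right)\right)^{2} = \left(-35 + \left(9 - 2 \frac{1}{2 \cdot 25}\right)\right)^{2} = \left(-35 + \left(9 - 2 \cdot \frac{1}{2} \cdot \frac{1}{25}\right)\right)^{2} = \left(-35 + \left(9 - 2 \cdot \frac{1}{50}\right)\right)^{2} = \left(-35 + \left(9 - \frac{1}{25}\right)\right)^{2} = \left(-35 + \frac{224}{25}\right)^{2} = \left(- \frac{651}{25}\right)^{2} = \frac{423801}{625}$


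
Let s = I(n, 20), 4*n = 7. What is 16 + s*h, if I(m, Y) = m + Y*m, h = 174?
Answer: 12821/2 ≈ 6410.5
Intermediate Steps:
n = 7/4 (n = (1/4)*7 = 7/4 ≈ 1.7500)
s = 147/4 (s = 7*(1 + 20)/4 = (7/4)*21 = 147/4 ≈ 36.750)
16 + s*h = 16 + (147/4)*174 = 16 + 12789/2 = 12821/2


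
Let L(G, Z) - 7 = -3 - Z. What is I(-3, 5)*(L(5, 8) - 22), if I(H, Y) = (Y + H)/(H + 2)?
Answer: 52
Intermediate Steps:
L(G, Z) = 4 - Z (L(G, Z) = 7 + (-3 - Z) = 4 - Z)
I(H, Y) = (H + Y)/(2 + H)
I(-3, 5)*(L(5, 8) - 22) = ((-3 + 5)/(2 - 3))*((4 - 1*8) - 22) = (2/(-1))*((4 - 8) - 22) = (-1*2)*(-4 - 22) = -2*(-26) = 52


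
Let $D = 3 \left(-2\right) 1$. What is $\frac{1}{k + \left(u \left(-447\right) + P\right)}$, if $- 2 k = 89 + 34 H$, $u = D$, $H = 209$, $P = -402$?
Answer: $- \frac{2}{2635} \approx -0.00075901$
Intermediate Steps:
$D = -6$ ($D = \left(-6\right) 1 = -6$)
$u = -6$
$k = - \frac{7195}{2}$ ($k = - \frac{89 + 34 \cdot 209}{2} = - \frac{89 + 7106}{2} = \left(- \frac{1}{2}\right) 7195 = - \frac{7195}{2} \approx -3597.5$)
$\frac{1}{k + \left(u \left(-447\right) + P\right)} = \frac{1}{- \frac{7195}{2} - -2280} = \frac{1}{- \frac{7195}{2} + \left(2682 - 402\right)} = \frac{1}{- \frac{7195}{2} + 2280} = \frac{1}{- \frac{2635}{2}} = - \frac{2}{2635}$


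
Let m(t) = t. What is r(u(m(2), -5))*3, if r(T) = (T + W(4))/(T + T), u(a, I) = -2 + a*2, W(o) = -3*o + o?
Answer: -9/2 ≈ -4.5000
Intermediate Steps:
W(o) = -2*o
u(a, I) = -2 + 2*a
r(T) = (-8 + T)/(2*T) (r(T) = (T - 2*4)/(T + T) = (T - 8)/((2*T)) = (-8 + T)*(1/(2*T)) = (-8 + T)/(2*T))
r(u(m(2), -5))*3 = ((-8 + (-2 + 2*2))/(2*(-2 + 2*2)))*3 = ((-8 + (-2 + 4))/(2*(-2 + 4)))*3 = ((½)*(-8 + 2)/2)*3 = ((½)*(½)*(-6))*3 = -3/2*3 = -9/2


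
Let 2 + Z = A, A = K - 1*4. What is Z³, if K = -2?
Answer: -512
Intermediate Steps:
A = -6 (A = -2 - 1*4 = -2 - 4 = -6)
Z = -8 (Z = -2 - 6 = -8)
Z³ = (-8)³ = -512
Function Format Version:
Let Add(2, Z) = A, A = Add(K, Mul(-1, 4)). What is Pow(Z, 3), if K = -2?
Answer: -512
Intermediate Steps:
A = -6 (A = Add(-2, Mul(-1, 4)) = Add(-2, -4) = -6)
Z = -8 (Z = Add(-2, -6) = -8)
Pow(Z, 3) = Pow(-8, 3) = -512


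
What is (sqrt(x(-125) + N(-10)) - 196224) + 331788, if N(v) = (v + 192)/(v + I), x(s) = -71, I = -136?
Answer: 135564 + 3*I*sqrt(42778)/73 ≈ 1.3556e+5 + 8.4998*I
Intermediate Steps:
N(v) = (192 + v)/(-136 + v) (N(v) = (v + 192)/(v - 136) = (192 + v)/(-136 + v))
(sqrt(x(-125) + N(-10)) - 196224) + 331788 = (sqrt(-71 + (192 - 10)/(-136 - 10)) - 196224) + 331788 = (sqrt(-71 + 182/(-146)) - 196224) + 331788 = (sqrt(-71 - 1/146*182) - 196224) + 331788 = (sqrt(-71 - 91/73) - 196224) + 331788 = (sqrt(-5274/73) - 196224) + 331788 = (3*I*sqrt(42778)/73 - 196224) + 331788 = (-196224 + 3*I*sqrt(42778)/73) + 331788 = 135564 + 3*I*sqrt(42778)/73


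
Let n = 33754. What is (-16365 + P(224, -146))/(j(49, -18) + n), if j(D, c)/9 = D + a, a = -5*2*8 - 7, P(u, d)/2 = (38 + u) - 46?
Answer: -15933/33412 ≈ -0.47686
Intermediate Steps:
P(u, d) = -16 + 2*u (P(u, d) = 2*((38 + u) - 46) = 2*(-8 + u) = -16 + 2*u)
a = -87 (a = -10*8 - 7 = -80 - 7 = -87)
j(D, c) = -783 + 9*D (j(D, c) = 9*(D - 87) = 9*(-87 + D) = -783 + 9*D)
(-16365 + P(224, -146))/(j(49, -18) + n) = (-16365 + (-16 + 2*224))/((-783 + 9*49) + 33754) = (-16365 + (-16 + 448))/((-783 + 441) + 33754) = (-16365 + 432)/(-342 + 33754) = -15933/33412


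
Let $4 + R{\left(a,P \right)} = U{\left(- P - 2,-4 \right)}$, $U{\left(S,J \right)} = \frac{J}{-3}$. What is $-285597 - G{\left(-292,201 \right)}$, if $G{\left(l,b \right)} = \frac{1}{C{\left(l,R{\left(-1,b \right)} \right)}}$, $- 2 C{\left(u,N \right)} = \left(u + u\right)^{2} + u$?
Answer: $- \frac{48660588053}{170382} \approx -2.856 \cdot 10^{5}$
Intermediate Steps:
$U{\left(S,J \right)} = - \frac{J}{3}$ ($U{\left(S,J \right)} = J \left(- \frac{1}{3}\right) = - \frac{J}{3}$)
$R{\left(a,P \right)} = - \frac{8}{3}$ ($R{\left(a,P \right)} = -4 - - \frac{4}{3} = -4 + \frac{4}{3} = - \frac{8}{3}$)
$C{\left(u,N \right)} = - 2 u^{2} - \frac{u}{2}$ ($C{\left(u,N \right)} = - \frac{\left(u + u\right)^{2} + u}{2} = - \frac{\left(2 u\right)^{2} + u}{2} = - \frac{4 u^{2} + u}{2} = - \frac{u + 4 u^{2}}{2} = - 2 u^{2} - \frac{u}{2}$)
$G{\left(l,b \right)} = - \frac{2}{l \left(1 + 4 l\right)}$ ($G{\left(l,b \right)} = \frac{1}{\left(- \frac{1}{2}\right) l \left(1 + 4 l\right)} = - \frac{2}{l \left(1 + 4 l\right)}$)
$-285597 - G{\left(-292,201 \right)} = -285597 - - \frac{2}{\left(-292\right) \left(1 + 4 \left(-292\right)\right)} = -285597 - \left(-2\right) \left(- \frac{1}{292}\right) \frac{1}{1 - 1168} = -285597 - \left(-2\right) \left(- \frac{1}{292}\right) \frac{1}{-1167} = -285597 - \left(-2\right) \left(- \frac{1}{292}\right) \left(- \frac{1}{1167}\right) = -285597 - - \frac{1}{170382} = -285597 + \frac{1}{170382} = - \frac{48660588053}{170382}$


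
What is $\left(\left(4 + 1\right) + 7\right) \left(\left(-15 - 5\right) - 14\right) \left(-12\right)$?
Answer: $4896$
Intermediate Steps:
$\left(\left(4 + 1\right) + 7\right) \left(\left(-15 - 5\right) - 14\right) \left(-12\right) = \left(5 + 7\right) \left(-20 - 14\right) \left(-12\right) = 12 \left(-34\right) \left(-12\right) = \left(-408\right) \left(-12\right) = 4896$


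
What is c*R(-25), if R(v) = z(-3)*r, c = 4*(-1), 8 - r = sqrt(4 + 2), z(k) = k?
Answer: 96 - 12*sqrt(6) ≈ 66.606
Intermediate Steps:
r = 8 - sqrt(6) (r = 8 - sqrt(4 + 2) = 8 - sqrt(6) ≈ 5.5505)
c = -4
R(v) = -24 + 3*sqrt(6) (R(v) = -3*(8 - sqrt(6)) = -24 + 3*sqrt(6))
c*R(-25) = -4*(-24 + 3*sqrt(6)) = 96 - 12*sqrt(6)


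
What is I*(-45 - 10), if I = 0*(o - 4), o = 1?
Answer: 0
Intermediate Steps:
I = 0 (I = 0*(1 - 4) = 0*(-3) = 0)
I*(-45 - 10) = 0*(-45 - 10) = 0*(-55) = 0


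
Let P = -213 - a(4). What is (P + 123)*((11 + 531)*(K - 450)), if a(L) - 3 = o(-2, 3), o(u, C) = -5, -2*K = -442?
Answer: 10922384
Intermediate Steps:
K = 221 (K = -1/2*(-442) = 221)
a(L) = -2 (a(L) = 3 - 5 = -2)
P = -211 (P = -213 - 1*(-2) = -213 + 2 = -211)
(P + 123)*((11 + 531)*(K - 450)) = (-211 + 123)*((11 + 531)*(221 - 450)) = -47696*(-229) = -88*(-124118) = 10922384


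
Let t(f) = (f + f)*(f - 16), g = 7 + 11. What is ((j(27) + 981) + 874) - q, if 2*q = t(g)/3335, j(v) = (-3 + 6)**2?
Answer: 6216404/3335 ≈ 1864.0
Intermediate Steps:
g = 18
j(v) = 9 (j(v) = 3**2 = 9)
t(f) = 2*f*(-16 + f) (t(f) = (2*f)*(-16 + f) = 2*f*(-16 + f))
q = 36/3335 (q = ((2*18*(-16 + 18))/3335)/2 = ((2*18*2)*(1/3335))/2 = (72*(1/3335))/2 = (1/2)*(72/3335) = 36/3335 ≈ 0.010795)
((j(27) + 981) + 874) - q = ((9 + 981) + 874) - 1*36/3335 = (990 + 874) - 36/3335 = 1864 - 36/3335 = 6216404/3335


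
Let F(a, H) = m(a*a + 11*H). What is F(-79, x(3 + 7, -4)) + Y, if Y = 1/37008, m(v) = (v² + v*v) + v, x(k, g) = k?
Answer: 2985685275025/37008 ≈ 8.0677e+7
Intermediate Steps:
m(v) = v + 2*v² (m(v) = (v² + v²) + v = 2*v² + v = v + 2*v²)
F(a, H) = (a² + 11*H)*(1 + 2*a² + 22*H) (F(a, H) = (a*a + 11*H)*(1 + 2*(a*a + 11*H)) = (a² + 11*H)*(1 + 2*(a² + 11*H)) = (a² + 11*H)*(1 + (2*a² + 22*H)) = (a² + 11*H)*(1 + 2*a² + 22*H))
Y = 1/37008 ≈ 2.7021e-5
F(-79, x(3 + 7, -4)) + Y = ((-79)² + 11*(3 + 7))*(1 + 2*(-79)² + 22*(3 + 7)) + 1/37008 = (6241 + 11*10)*(1 + 2*6241 + 22*10) + 1/37008 = (6241 + 110)*(1 + 12482 + 220) + 1/37008 = 6351*12703 + 1/37008 = 80676753 + 1/37008 = 2985685275025/37008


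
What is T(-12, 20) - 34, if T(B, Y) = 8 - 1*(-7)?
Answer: -19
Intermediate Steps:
T(B, Y) = 15 (T(B, Y) = 8 + 7 = 15)
T(-12, 20) - 34 = 15 - 34 = -19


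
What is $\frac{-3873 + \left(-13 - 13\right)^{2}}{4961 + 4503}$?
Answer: $- \frac{3197}{9464} \approx -0.33781$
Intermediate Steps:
$\frac{-3873 + \left(-13 - 13\right)^{2}}{4961 + 4503} = \frac{-3873 + \left(-26\right)^{2}}{9464} = \left(-3873 + 676\right) \frac{1}{9464} = \left(-3197\right) \frac{1}{9464} = - \frac{3197}{9464}$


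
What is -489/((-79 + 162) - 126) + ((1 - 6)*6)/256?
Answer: 61947/5504 ≈ 11.255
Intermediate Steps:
-489/((-79 + 162) - 126) + ((1 - 6)*6)/256 = -489/(83 - 126) - 5*6*(1/256) = -489/(-43) - 30*1/256 = -489*(-1/43) - 15/128 = 489/43 - 15/128 = 61947/5504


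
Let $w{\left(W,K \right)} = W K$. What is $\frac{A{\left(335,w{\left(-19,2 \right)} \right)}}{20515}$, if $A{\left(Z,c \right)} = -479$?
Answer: $- \frac{479}{20515} \approx -0.023349$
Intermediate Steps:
$w{\left(W,K \right)} = K W$
$\frac{A{\left(335,w{\left(-19,2 \right)} \right)}}{20515} = - \frac{479}{20515}$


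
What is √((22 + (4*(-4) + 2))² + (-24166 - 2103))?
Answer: I*√26205 ≈ 161.88*I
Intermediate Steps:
√((22 + (4*(-4) + 2))² + (-24166 - 2103)) = √((22 + (-16 + 2))² - 26269) = √((22 - 14)² - 26269) = √(8² - 26269) = √(64 - 26269) = √(-26205) = I*√26205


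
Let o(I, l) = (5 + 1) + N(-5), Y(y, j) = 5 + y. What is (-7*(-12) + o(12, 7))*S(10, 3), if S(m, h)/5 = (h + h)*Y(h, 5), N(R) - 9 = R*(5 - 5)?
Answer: 23760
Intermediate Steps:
N(R) = 9 (N(R) = 9 + R*(5 - 5) = 9 + R*0 = 9 + 0 = 9)
o(I, l) = 15 (o(I, l) = (5 + 1) + 9 = 6 + 9 = 15)
S(m, h) = 10*h*(5 + h) (S(m, h) = 5*((h + h)*(5 + h)) = 5*((2*h)*(5 + h)) = 5*(2*h*(5 + h)) = 10*h*(5 + h))
(-7*(-12) + o(12, 7))*S(10, 3) = (-7*(-12) + 15)*(10*3*(5 + 3)) = (84 + 15)*(10*3*8) = 99*240 = 23760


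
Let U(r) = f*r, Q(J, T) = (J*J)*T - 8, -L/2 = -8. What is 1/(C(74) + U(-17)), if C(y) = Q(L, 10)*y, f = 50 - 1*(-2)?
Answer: 1/187964 ≈ 5.3202e-6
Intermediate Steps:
L = 16 (L = -2*(-8) = 16)
Q(J, T) = -8 + T*J² (Q(J, T) = J²*T - 8 = T*J² - 8 = -8 + T*J²)
f = 52 (f = 50 + 2 = 52)
U(r) = 52*r
C(y) = 2552*y (C(y) = (-8 + 10*16²)*y = (-8 + 10*256)*y = (-8 + 2560)*y = 2552*y)
1/(C(74) + U(-17)) = 1/(2552*74 + 52*(-17)) = 1/(188848 - 884) = 1/187964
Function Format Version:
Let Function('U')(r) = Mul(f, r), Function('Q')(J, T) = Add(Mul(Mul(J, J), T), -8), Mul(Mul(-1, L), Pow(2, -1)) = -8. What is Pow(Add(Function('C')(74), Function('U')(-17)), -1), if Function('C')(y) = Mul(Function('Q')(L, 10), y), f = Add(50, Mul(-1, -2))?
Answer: Rational(1, 187964) ≈ 5.3202e-6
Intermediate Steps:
L = 16 (L = Mul(-2, -8) = 16)
Function('Q')(J, T) = Add(-8, Mul(T, Pow(J, 2))) (Function('Q')(J, T) = Add(Mul(Pow(J, 2), T), -8) = Add(Mul(T, Pow(J, 2)), -8) = Add(-8, Mul(T, Pow(J, 2))))
f = 52 (f = Add(50, 2) = 52)
Function('U')(r) = Mul(52, r)
Function('C')(y) = Mul(2552, y) (Function('C')(y) = Mul(Add(-8, Mul(10, Pow(16, 2))), y) = Mul(Add(-8, Mul(10, 256)), y) = Mul(Add(-8, 2560), y) = Mul(2552, y))
Pow(Add(Function('C')(74), Function('U')(-17)), -1) = Pow(Add(Mul(2552, 74), Mul(52, -17)), -1) = Pow(Add(188848, -884), -1) = Pow(187964, -1) = Rational(1, 187964)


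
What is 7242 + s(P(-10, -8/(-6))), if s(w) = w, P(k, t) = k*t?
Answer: 21686/3 ≈ 7228.7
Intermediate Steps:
7242 + s(P(-10, -8/(-6))) = 7242 - (-80)/(-6) = 7242 - (-80)*(-1)/6 = 7242 - 10*4/3 = 7242 - 40/3 = 21686/3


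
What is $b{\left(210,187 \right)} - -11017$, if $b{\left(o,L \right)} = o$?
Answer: $11227$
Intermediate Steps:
$b{\left(210,187 \right)} - -11017 = 210 - -11017 = 210 + 11017 = 11227$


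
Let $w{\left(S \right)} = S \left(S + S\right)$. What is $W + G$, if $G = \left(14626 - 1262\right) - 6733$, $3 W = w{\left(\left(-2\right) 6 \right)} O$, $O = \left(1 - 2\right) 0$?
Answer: $6631$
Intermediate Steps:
$w{\left(S \right)} = 2 S^{2}$ ($w{\left(S \right)} = S 2 S = 2 S^{2}$)
$O = 0$ ($O = \left(-1\right) 0 = 0$)
$W = 0$ ($W = \frac{2 \left(\left(-2\right) 6\right)^{2} \cdot 0}{3} = \frac{2 \left(-12\right)^{2} \cdot 0}{3} = \frac{2 \cdot 144 \cdot 0}{3} = \frac{288 \cdot 0}{3} = \frac{1}{3} \cdot 0 = 0$)
$G = 6631$ ($G = 13364 - 6733 = 6631$)
$W + G = 0 + 6631 = 6631$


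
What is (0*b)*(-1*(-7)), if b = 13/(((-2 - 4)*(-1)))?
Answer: 0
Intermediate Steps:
b = 13/6 (b = 13/((-6*(-1))) = 13/6 ≈ 2.1667)
(0*b)*(-1*(-7)) = (0*(13/6))*(-1*(-7)) = 0*7 = 0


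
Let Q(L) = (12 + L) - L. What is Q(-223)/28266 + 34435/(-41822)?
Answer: -162139641/197023442 ≈ -0.82295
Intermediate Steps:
Q(L) = 12
Q(-223)/28266 + 34435/(-41822) = 12/28266 + 34435/(-41822) = 12*(1/28266) + 34435*(-1/41822) = 2/4711 - 34435/41822 = -162139641/197023442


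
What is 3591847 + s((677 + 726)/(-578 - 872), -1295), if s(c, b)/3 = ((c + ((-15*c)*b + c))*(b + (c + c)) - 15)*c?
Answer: -25598580744323503/381078125 ≈ -6.7174e+7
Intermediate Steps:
s(c, b) = 3*c*(-15 + (b + 2*c)*(2*c - 15*b*c)) (s(c, b) = 3*(((c + ((-15*c)*b + c))*(b + (c + c)) - 15)*c) = 3*(((c + (-15*b*c + c))*(b + 2*c) - 15)*c) = 3*(((c + (c - 15*b*c))*(b + 2*c) - 15)*c) = 3*(((2*c - 15*b*c)*(b + 2*c) - 15)*c) = 3*(((b + 2*c)*(2*c - 15*b*c) - 15)*c) = 3*((-15 + (b + 2*c)*(2*c - 15*b*c))*c) = 3*(c*(-15 + (b + 2*c)*(2*c - 15*b*c))) = 3*c*(-15 + (b + 2*c)*(2*c - 15*b*c)))
3591847 + s((677 + 726)/(-578 - 872), -1295) = 3591847 + 3*((677 + 726)/(-578 - 872))*(-15 + 4*((677 + 726)/(-578 - 872))² - 30*(-1295)*((677 + 726)/(-578 - 872))² - 15*(677 + 726)/(-578 - 872)*(-1295)² + 2*(-1295)*((677 + 726)/(-578 - 872))) = 3591847 + 3*(1403/(-1450))*(-15 + 4*(1403/(-1450))² - 30*(-1295)*(1403/(-1450))² - 15*1403/(-1450)*1677025 + 2*(-1295)*(1403/(-1450))) = 3591847 + 3*(1403*(-1/1450))*(-15 + 4*(1403*(-1/1450))² - 30*(-1295)*(1403*(-1/1450))² - 15*1403*(-1/1450)*1677025 + 2*(-1295)*(1403*(-1/1450))) = 3591847 + 3*(-1403/1450)*(-15 + 4*(-1403/1450)² - 30*(-1295)*(-1403/1450)² - 15*(-1403/1450)*1677025 + 2*(-1295)*(-1403/1450)) = 3591847 + 3*(-1403/1450)*(-15 + 4*(1968409/2102500) - 30*(-1295)*1968409/2102500 + 1411719645/58 + 363377/145) = 3591847 + 3*(-1403/1450)*(-15 + 1968409/525625 + 1529453793/42050 + 1411719645/58 + 363377/145) = 3591847 + 3*(-1403/1450)*(12814138780884/525625) = 3591847 - 26967355064370378/381078125 = -25598580744323503/381078125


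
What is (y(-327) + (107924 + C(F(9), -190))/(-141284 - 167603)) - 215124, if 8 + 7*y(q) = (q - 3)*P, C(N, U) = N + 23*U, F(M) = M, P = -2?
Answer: -464942379533/2162209 ≈ -2.1503e+5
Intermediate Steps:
y(q) = -2/7 - 2*q/7 (y(q) = -8/7 + ((q - 3)*(-2))/7 = -8/7 + ((-3 + q)*(-2))/7 = -8/7 + (6 - 2*q)/7 = -8/7 + (6/7 - 2*q/7) = -2/7 - 2*q/7)
(y(-327) + (107924 + C(F(9), -190))/(-141284 - 167603)) - 215124 = ((-2/7 - 2/7*(-327)) + (107924 + (9 + 23*(-190)))/(-141284 - 167603)) - 215124 = ((-2/7 + 654/7) + (107924 + (9 - 4370))/(-308887)) - 215124 = (652/7 + (107924 - 4361)*(-1/308887)) - 215124 = (652/7 + 103563*(-1/308887)) - 215124 = (652/7 - 103563/308887) - 215124 = 200669383/2162209 - 215124 = -464942379533/2162209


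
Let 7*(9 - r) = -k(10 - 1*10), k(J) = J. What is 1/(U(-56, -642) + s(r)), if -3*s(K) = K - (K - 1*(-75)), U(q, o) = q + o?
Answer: -1/673 ≈ -0.0014859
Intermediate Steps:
U(q, o) = o + q
r = 9 (r = 9 - (-1)*(10 - 1*10)/7 = 9 - (-1)*(10 - 10)/7 = 9 - (-1)*0/7 = 9 - 1/7*0 = 9 + 0 = 9)
s(K) = 25 (s(K) = -(K - (K - 1*(-75)))/3 = -(K - (K + 75))/3 = -(K - (75 + K))/3 = -(K + (-75 - K))/3 = -1/3*(-75) = 25)
1/(U(-56, -642) + s(r)) = 1/((-642 - 56) + 25) = 1/(-698 + 25) = 1/(-673) = -1/673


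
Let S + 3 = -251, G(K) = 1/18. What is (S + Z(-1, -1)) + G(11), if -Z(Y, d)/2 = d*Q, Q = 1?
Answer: -4535/18 ≈ -251.94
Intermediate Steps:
G(K) = 1/18
Z(Y, d) = -2*d
S = -254 (S = -3 - 251 = -254)
(S + Z(-1, -1)) + G(11) = (-254 - 2*(-1)) + 1/18 = (-254 + 2) + 1/18 = -252 + 1/18 = -4535/18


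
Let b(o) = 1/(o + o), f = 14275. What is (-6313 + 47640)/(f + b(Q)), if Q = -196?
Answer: 1472744/508709 ≈ 2.8951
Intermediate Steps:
b(o) = 1/(2*o)
(-6313 + 47640)/(f + b(Q)) = (-6313 + 47640)/(14275 + (½)/(-196)) = 41327/(14275 + (½)*(-1/196)) = 41327/(14275 - 1/392) = 41327/(5595799/392) = 41327*(392/5595799) = 1472744/508709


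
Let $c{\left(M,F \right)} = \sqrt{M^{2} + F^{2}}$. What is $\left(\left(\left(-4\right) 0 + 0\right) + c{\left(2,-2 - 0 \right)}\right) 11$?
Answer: $22 \sqrt{2} \approx 31.113$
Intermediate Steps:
$c{\left(M,F \right)} = \sqrt{F^{2} + M^{2}}$
$\left(\left(\left(-4\right) 0 + 0\right) + c{\left(2,-2 - 0 \right)}\right) 11 = \left(\left(\left(-4\right) 0 + 0\right) + \sqrt{\left(-2 - 0\right)^{2} + 2^{2}}\right) 11 = \left(\left(0 + 0\right) + \sqrt{\left(-2 + 0\right)^{2} + 4}\right) 11 = \left(0 + \sqrt{\left(-2\right)^{2} + 4}\right) 11 = \left(0 + \sqrt{4 + 4}\right) 11 = \left(0 + \sqrt{8}\right) 11 = \left(0 + 2 \sqrt{2}\right) 11 = 2 \sqrt{2} \cdot 11 = 22 \sqrt{2}$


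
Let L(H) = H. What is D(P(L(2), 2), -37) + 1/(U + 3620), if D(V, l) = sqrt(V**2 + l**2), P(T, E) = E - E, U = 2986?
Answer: 244423/6606 ≈ 37.000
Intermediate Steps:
P(T, E) = 0
D(P(L(2), 2), -37) + 1/(U + 3620) = sqrt(0**2 + (-37)**2) + 1/(2986 + 3620) = sqrt(0 + 1369) + 1/6606 = sqrt(1369) + 1/6606 = 37 + 1/6606 = 244423/6606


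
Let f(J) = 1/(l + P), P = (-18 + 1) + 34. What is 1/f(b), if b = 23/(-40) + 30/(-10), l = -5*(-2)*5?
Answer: 67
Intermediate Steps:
P = 17 (P = -17 + 34 = 17)
l = 50 (l = 10*5 = 50)
b = -143/40 (b = 23*(-1/40) + 30*(-⅒) = -23/40 - 3 = -143/40 ≈ -3.5750)
f(J) = 1/67 (f(J) = 1/(50 + 17) = 1/67)
1/f(b) = 1/(1/67) = 67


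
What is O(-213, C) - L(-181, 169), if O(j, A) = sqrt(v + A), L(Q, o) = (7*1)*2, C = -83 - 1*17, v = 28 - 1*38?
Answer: -14 + I*sqrt(110) ≈ -14.0 + 10.488*I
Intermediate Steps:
v = -10 (v = 28 - 38 = -10)
C = -100 (C = -83 - 17 = -100)
L(Q, o) = 14 (L(Q, o) = 7*2 = 14)
O(j, A) = sqrt(-10 + A)
O(-213, C) - L(-181, 169) = sqrt(-10 - 100) - 1*14 = sqrt(-110) - 14 = I*sqrt(110) - 14 = -14 + I*sqrt(110)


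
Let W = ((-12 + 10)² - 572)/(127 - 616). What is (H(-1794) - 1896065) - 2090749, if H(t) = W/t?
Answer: -1748748185546/438633 ≈ -3.9868e+6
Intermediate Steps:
W = 568/489 (W = ((-2)² - 572)/(-489) = (4 - 572)*(-1/489) = -568*(-1/489) = 568/489 ≈ 1.1616)
H(t) = 568/(489*t)
(H(-1794) - 1896065) - 2090749 = ((568/489)/(-1794) - 1896065) - 2090749 = ((568/489)*(-1/1794) - 1896065) - 2090749 = (-284/438633 - 1896065) - 2090749 = -831676679429/438633 - 2090749 = -1748748185546/438633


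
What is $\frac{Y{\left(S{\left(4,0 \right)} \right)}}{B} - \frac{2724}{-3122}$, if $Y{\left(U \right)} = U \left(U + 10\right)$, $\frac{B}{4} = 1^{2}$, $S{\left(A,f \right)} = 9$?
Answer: $\frac{272379}{6244} \approx 43.622$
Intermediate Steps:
$B = 4$ ($B = 4 \cdot 1^{2} = 4 \cdot 1 = 4$)
$Y{\left(U \right)} = U \left(10 + U\right)$
$\frac{Y{\left(S{\left(4,0 \right)} \right)}}{B} - \frac{2724}{-3122} = \frac{9 \left(10 + 9\right)}{4} - \frac{2724}{-3122} = 9 \cdot 19 \cdot \frac{1}{4} - - \frac{1362}{1561} = 171 \cdot \frac{1}{4} + \frac{1362}{1561} = \frac{171}{4} + \frac{1362}{1561} = \frac{272379}{6244}$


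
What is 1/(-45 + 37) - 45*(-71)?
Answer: 25559/8 ≈ 3194.9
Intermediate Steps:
1/(-45 + 37) - 45*(-71) = 1/(-8) + 3195 = -⅛ + 3195 = 25559/8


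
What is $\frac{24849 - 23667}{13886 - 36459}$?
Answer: $- \frac{1182}{22573} \approx -0.052363$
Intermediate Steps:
$\frac{24849 - 23667}{13886 - 36459} = \frac{1182}{-22573} = 1182 \left(- \frac{1}{22573}\right) = - \frac{1182}{22573}$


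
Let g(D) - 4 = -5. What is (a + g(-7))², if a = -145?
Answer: 21316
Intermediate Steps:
g(D) = -1 (g(D) = 4 - 5 = -1)
(a + g(-7))² = (-145 - 1)² = (-146)² = 21316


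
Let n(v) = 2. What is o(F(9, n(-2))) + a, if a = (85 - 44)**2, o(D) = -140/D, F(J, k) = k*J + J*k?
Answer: 15094/9 ≈ 1677.1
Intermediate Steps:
F(J, k) = 2*J*k (F(J, k) = J*k + J*k = 2*J*k)
a = 1681 (a = 41**2 = 1681)
o(F(9, n(-2))) + a = -140/(2*9*2) + 1681 = -140/36 + 1681 = -140*1/36 + 1681 = -35/9 + 1681 = 15094/9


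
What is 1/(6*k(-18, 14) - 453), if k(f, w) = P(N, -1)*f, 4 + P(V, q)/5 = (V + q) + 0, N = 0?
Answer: 1/2247 ≈ 0.00044504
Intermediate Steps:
P(V, q) = -20 + 5*V + 5*q (P(V, q) = -20 + 5*((V + q) + 0) = -20 + 5*(V + q) = -20 + (5*V + 5*q) = -20 + 5*V + 5*q)
k(f, w) = -25*f (k(f, w) = (-20 + 5*0 + 5*(-1))*f = (-20 + 0 - 5)*f = -25*f)
1/(6*k(-18, 14) - 453) = 1/(6*(-25*(-18)) - 453) = 1/(6*450 - 453) = 1/(2700 - 453) = 1/2247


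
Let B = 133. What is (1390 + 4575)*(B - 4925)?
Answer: -28584280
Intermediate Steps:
(1390 + 4575)*(B - 4925) = (1390 + 4575)*(133 - 4925) = 5965*(-4792) = -28584280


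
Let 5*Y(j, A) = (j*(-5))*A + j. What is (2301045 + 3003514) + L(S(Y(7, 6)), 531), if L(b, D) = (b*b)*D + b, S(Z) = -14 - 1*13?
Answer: 5691631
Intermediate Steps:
Y(j, A) = j/5 - A*j (Y(j, A) = ((j*(-5))*A + j)/5 = ((-5*j)*A + j)/5 = (-5*A*j + j)/5 = (j - 5*A*j)/5 = j/5 - A*j)
S(Z) = -27 (S(Z) = -14 - 13 = -27)
L(b, D) = b + D*b² (L(b, D) = b²*D + b = D*b² + b = b + D*b²)
(2301045 + 3003514) + L(S(Y(7, 6)), 531) = (2301045 + 3003514) - 27*(1 + 531*(-27)) = 5304559 - 27*(1 - 14337) = 5304559 - 27*(-14336) = 5304559 + 387072 = 5691631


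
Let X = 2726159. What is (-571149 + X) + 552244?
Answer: 2707254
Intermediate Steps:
(-571149 + X) + 552244 = (-571149 + 2726159) + 552244 = 2155010 + 552244 = 2707254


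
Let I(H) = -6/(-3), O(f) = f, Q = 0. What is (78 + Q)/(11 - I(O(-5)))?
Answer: 26/3 ≈ 8.6667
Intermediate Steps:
I(H) = 2 (I(H) = -6*(-⅓) = 2)
(78 + Q)/(11 - I(O(-5))) = (78 + 0)/(11 - 1*2) = 78/(11 - 2) = 78/9 = 78*(⅑) = 26/3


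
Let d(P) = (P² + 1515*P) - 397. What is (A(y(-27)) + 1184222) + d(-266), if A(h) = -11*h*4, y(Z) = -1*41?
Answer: 853395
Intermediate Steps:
d(P) = -397 + P² + 1515*P
y(Z) = -41
A(h) = -44*h
(A(y(-27)) + 1184222) + d(-266) = (-44*(-41) + 1184222) + (-397 + (-266)² + 1515*(-266)) = (1804 + 1184222) + (-397 + 70756 - 402990) = 1186026 - 332631 = 853395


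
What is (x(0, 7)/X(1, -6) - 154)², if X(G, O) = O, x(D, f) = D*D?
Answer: 23716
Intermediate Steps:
x(D, f) = D²
(x(0, 7)/X(1, -6) - 154)² = (0²/(-6) - 154)² = (0*(-⅙) - 154)² = (0 - 154)² = (-154)² = 23716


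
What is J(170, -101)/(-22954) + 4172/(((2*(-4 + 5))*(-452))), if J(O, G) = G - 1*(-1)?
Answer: -11959211/2593802 ≈ -4.6107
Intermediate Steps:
J(O, G) = 1 + G (J(O, G) = G + 1 = 1 + G)
J(170, -101)/(-22954) + 4172/(((2*(-4 + 5))*(-452))) = (1 - 101)/(-22954) + 4172/(((2*(-4 + 5))*(-452))) = -100*(-1/22954) + 4172/(((2*1)*(-452))) = 50/11477 + 4172/((2*(-452))) = 50/11477 + 4172/(-904) = 50/11477 + 4172*(-1/904) = 50/11477 - 1043/226 = -11959211/2593802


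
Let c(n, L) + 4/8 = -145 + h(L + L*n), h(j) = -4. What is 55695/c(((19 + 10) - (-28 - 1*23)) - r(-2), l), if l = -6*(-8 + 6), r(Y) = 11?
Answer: -111390/299 ≈ -372.54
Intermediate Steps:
l = 12 (l = -6*(-2) = 12)
c(n, L) = -299/2 (c(n, L) = -½ + (-145 - 4) = -½ - 149 = -299/2)
55695/c(((19 + 10) - (-28 - 1*23)) - r(-2), l) = 55695/(-299/2) = 55695*(-2/299) = -111390/299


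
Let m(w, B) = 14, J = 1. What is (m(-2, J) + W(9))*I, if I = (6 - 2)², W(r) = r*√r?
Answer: 656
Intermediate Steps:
W(r) = r^(3/2)
I = 16 (I = 4² = 16)
(m(-2, J) + W(9))*I = (14 + 9^(3/2))*16 = (14 + 27)*16 = 41*16 = 656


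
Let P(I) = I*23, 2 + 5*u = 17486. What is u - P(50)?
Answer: 11734/5 ≈ 2346.8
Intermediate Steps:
u = 17484/5 (u = -2/5 + (1/5)*17486 = -2/5 + 17486/5 = 17484/5 ≈ 3496.8)
P(I) = 23*I
u - P(50) = 17484/5 - 23*50 = 17484/5 - 1*1150 = 17484/5 - 1150 = 11734/5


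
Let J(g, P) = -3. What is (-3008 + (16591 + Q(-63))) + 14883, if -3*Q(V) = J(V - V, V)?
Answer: 28467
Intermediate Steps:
Q(V) = 1 (Q(V) = -1/3*(-3) = 1)
(-3008 + (16591 + Q(-63))) + 14883 = (-3008 + (16591 + 1)) + 14883 = (-3008 + 16592) + 14883 = 13584 + 14883 = 28467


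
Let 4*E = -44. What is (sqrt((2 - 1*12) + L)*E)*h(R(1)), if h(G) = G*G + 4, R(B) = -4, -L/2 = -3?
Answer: -440*I ≈ -440.0*I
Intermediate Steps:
L = 6 (L = -2*(-3) = 6)
E = -11 (E = (1/4)*(-44) = -11)
h(G) = 4 + G**2 (h(G) = G**2 + 4 = 4 + G**2)
(sqrt((2 - 1*12) + L)*E)*h(R(1)) = (sqrt((2 - 1*12) + 6)*(-11))*(4 + (-4)**2) = (sqrt((2 - 12) + 6)*(-11))*(4 + 16) = (sqrt(-10 + 6)*(-11))*20 = (sqrt(-4)*(-11))*20 = ((2*I)*(-11))*20 = -22*I*20 = -440*I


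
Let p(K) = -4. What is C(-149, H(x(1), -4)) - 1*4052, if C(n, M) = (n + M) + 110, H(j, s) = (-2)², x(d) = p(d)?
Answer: -4087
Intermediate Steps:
x(d) = -4
H(j, s) = 4
C(n, M) = 110 + M + n (C(n, M) = (M + n) + 110 = 110 + M + n)
C(-149, H(x(1), -4)) - 1*4052 = (110 + 4 - 149) - 1*4052 = -35 - 4052 = -4087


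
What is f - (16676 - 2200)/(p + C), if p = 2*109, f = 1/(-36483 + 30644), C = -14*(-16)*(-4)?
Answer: 42262343/1979421 ≈ 21.351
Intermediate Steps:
C = -896 (C = 224*(-4) = -896)
f = -1/5839 (f = 1/(-5839) = -1/5839 ≈ -0.00017126)
p = 218
f - (16676 - 2200)/(p + C) = -1/5839 - (16676 - 2200)/(218 - 896) = -1/5839 - 14476/(-678) = -1/5839 - 14476*(-1)/678 = -1/5839 - 1*(-7238/339) = -1/5839 + 7238/339 = 42262343/1979421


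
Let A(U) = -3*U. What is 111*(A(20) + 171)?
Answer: 12321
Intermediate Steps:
111*(A(20) + 171) = 111*(-3*20 + 171) = 111*(-60 + 171) = 111*111 = 12321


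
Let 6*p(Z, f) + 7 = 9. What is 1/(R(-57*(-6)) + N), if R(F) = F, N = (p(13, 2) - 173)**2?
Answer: 9/271402 ≈ 3.3161e-5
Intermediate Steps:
p(Z, f) = 1/3 (p(Z, f) = -7/6 + (1/6)*9 = -7/6 + 3/2 = 1/3)
N = 268324/9 (N = (1/3 - 173)**2 = (-518/3)**2 = 268324/9 ≈ 29814.)
1/(R(-57*(-6)) + N) = 1/(-57*(-6) + 268324/9) = 1/(342 + 268324/9) = 1/(271402/9) = 9/271402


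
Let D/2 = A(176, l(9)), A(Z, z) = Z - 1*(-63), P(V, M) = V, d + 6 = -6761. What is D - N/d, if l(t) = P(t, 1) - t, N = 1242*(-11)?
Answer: 3220964/6767 ≈ 475.98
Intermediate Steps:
d = -6767 (d = -6 - 6761 = -6767)
N = -13662
l(t) = 0 (l(t) = t - t = 0)
A(Z, z) = 63 + Z (A(Z, z) = Z + 63 = 63 + Z)
D = 478 (D = 2*(63 + 176) = 2*239 = 478)
D - N/d = 478 - (-13662)/(-6767) = 478 - (-13662)*(-1)/6767 = 478 - 1*13662/6767 = 478 - 13662/6767 = 3220964/6767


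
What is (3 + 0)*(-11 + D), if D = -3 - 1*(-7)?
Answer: -21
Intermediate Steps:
D = 4 (D = -3 + 7 = 4)
(3 + 0)*(-11 + D) = (3 + 0)*(-11 + 4) = 3*(-7) = -21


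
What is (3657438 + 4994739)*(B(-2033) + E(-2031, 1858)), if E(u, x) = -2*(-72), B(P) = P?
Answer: -16343962353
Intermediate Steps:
E(u, x) = 144
(3657438 + 4994739)*(B(-2033) + E(-2031, 1858)) = (3657438 + 4994739)*(-2033 + 144) = 8652177*(-1889) = -16343962353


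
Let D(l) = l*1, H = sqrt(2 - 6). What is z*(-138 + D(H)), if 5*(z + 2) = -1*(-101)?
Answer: -12558/5 + 182*I/5 ≈ -2511.6 + 36.4*I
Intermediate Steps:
H = 2*I (H = sqrt(-4) = 2*I ≈ 2.0*I)
z = 91/5 (z = -2 + (-1*(-101))/5 = -2 + (1/5)*101 = -2 + 101/5 = 91/5 ≈ 18.200)
D(l) = l
z*(-138 + D(H)) = 91*(-138 + 2*I)/5 = -12558/5 + 182*I/5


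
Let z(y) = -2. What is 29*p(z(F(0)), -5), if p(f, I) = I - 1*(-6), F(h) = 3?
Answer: 29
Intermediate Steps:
p(f, I) = 6 + I (p(f, I) = I + 6 = 6 + I)
29*p(z(F(0)), -5) = 29*(6 - 5) = 29*1 = 29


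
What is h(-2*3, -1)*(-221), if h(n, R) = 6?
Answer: -1326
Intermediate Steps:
h(-2*3, -1)*(-221) = 6*(-221) = -1326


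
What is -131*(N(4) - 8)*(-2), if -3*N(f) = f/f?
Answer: -6550/3 ≈ -2183.3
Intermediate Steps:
N(f) = -⅓ (N(f) = -f/(3*f) = -⅓*1 = -⅓)
-131*(N(4) - 8)*(-2) = -131*(-⅓ - 8)*(-2) = -(-3275)*(-2)/3 = -131*50/3 = -6550/3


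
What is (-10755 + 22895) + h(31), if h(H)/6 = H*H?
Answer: 17906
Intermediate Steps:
h(H) = 6*H² (h(H) = 6*(H*H) = 6*H²)
(-10755 + 22895) + h(31) = (-10755 + 22895) + 6*31² = 12140 + 6*961 = 12140 + 5766 = 17906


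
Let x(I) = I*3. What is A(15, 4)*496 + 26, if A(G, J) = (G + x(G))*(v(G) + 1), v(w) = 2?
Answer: 89306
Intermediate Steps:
x(I) = 3*I
A(G, J) = 12*G (A(G, J) = (G + 3*G)*(2 + 1) = (4*G)*3 = 12*G)
A(15, 4)*496 + 26 = (12*15)*496 + 26 = 180*496 + 26 = 89280 + 26 = 89306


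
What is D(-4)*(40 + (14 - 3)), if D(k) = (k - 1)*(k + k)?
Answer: 2040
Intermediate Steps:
D(k) = 2*k*(-1 + k) (D(k) = (-1 + k)*(2*k) = 2*k*(-1 + k))
D(-4)*(40 + (14 - 3)) = (2*(-4)*(-1 - 4))*(40 + (14 - 3)) = (2*(-4)*(-5))*(40 + 11) = 40*51 = 2040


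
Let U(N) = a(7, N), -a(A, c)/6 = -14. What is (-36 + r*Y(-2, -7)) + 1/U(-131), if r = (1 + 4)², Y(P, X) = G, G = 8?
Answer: 13777/84 ≈ 164.01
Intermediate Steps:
a(A, c) = 84 (a(A, c) = -6*(-14) = 84)
U(N) = 84
Y(P, X) = 8
r = 25 (r = 5² = 25)
(-36 + r*Y(-2, -7)) + 1/U(-131) = (-36 + 25*8) + 1/84 = (-36 + 200) + 1/84 = 164 + 1/84 = 13777/84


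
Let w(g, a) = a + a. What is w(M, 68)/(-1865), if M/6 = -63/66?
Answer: -136/1865 ≈ -0.072922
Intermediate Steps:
M = -63/11 (M = 6*(-63/66) = 6*(-63*1/66) = 6*(-21/22) = -63/11 ≈ -5.7273)
w(g, a) = 2*a
w(M, 68)/(-1865) = (2*68)/(-1865) = 136*(-1/1865) = -136/1865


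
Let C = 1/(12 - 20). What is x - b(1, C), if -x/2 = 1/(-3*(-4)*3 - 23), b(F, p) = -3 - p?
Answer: 283/104 ≈ 2.7212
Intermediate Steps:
C = -⅛ (C = 1/(-8) = -⅛ ≈ -0.12500)
x = -2/13 (x = -2/(-3*(-4)*3 - 23) = -2/(12*3 - 23) = -2/(36 - 23) = -2/13 ≈ -0.15385)
x - b(1, C) = -2/13 - (-3 - 1*(-⅛)) = -2/13 - (-3 + ⅛) = -2/13 - 1*(-23/8) = -2/13 + 23/8 = 283/104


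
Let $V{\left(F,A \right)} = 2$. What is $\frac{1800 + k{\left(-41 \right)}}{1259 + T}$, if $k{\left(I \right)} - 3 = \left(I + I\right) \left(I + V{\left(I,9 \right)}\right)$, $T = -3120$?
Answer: $- \frac{5001}{1861} \approx -2.6873$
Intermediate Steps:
$k{\left(I \right)} = 3 + 2 I \left(2 + I\right)$ ($k{\left(I \right)} = 3 + \left(I + I\right) \left(I + 2\right) = 3 + 2 I \left(2 + I\right)$)
$\frac{1800 + k{\left(-41 \right)}}{1259 + T} = \frac{1800 + \left(3 + 2 \left(-41\right)^{2} + 4 \left(-41\right)\right)}{1259 - 3120} = \frac{1800 + \left(3 + 2 \cdot 1681 - 164\right)}{-1861} = \left(1800 + \left(3 + 3362 - 164\right)\right) \left(- \frac{1}{1861}\right) = \left(1800 + 3201\right) \left(- \frac{1}{1861}\right) = 5001 \left(- \frac{1}{1861}\right) = - \frac{5001}{1861}$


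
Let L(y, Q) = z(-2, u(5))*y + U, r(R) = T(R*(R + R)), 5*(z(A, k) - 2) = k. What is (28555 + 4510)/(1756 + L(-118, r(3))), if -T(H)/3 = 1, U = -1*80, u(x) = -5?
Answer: 33065/1558 ≈ 21.223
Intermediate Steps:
U = -80
z(A, k) = 2 + k/5
T(H) = -3 (T(H) = -3*1 = -3)
r(R) = -3
L(y, Q) = -80 + y (L(y, Q) = (2 + (1/5)*(-5))*y - 80 = (2 - 1)*y - 80 = 1*y - 80 = y - 80 = -80 + y)
(28555 + 4510)/(1756 + L(-118, r(3))) = (28555 + 4510)/(1756 + (-80 - 118)) = 33065/(1756 - 198) = 33065/1558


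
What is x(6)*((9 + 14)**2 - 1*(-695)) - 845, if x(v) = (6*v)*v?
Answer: 263539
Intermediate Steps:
x(v) = 6*v**2
x(6)*((9 + 14)**2 - 1*(-695)) - 845 = (6*6**2)*((9 + 14)**2 - 1*(-695)) - 845 = (6*36)*(23**2 + 695) - 845 = 216*(529 + 695) - 845 = 216*1224 - 845 = 264384 - 845 = 263539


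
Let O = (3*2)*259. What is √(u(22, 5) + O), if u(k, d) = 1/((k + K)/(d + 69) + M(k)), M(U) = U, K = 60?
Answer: √126227165/285 ≈ 39.421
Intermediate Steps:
u(k, d) = 1/(k + (60 + k)/(69 + d)) (u(k, d) = 1/((k + 60)/(d + 69) + k) = 1/((60 + k)/(69 + d) + k) = 1/(k + (60 + k)/(69 + d)))
O = 1554 (O = 6*259 = 1554)
√(u(22, 5) + O) = √((69 + 5)/(60 + 70*22 + 5*22) + 1554) = √(74/(60 + 1540 + 110) + 1554) = √(74/1710 + 1554) = √((1/1710)*74 + 1554) = √(37/855 + 1554) = √(1328707/855) = √126227165/285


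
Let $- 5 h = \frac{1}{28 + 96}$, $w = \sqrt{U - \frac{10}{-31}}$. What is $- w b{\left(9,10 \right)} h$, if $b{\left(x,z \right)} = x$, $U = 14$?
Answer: $\frac{9 \sqrt{3441}}{9610} \approx 0.054937$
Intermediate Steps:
$w = \frac{2 \sqrt{3441}}{31}$ ($w = \sqrt{14 - \frac{10}{-31}} = \sqrt{14 - - \frac{10}{31}} = \sqrt{14 + \frac{10}{31}} = \sqrt{\frac{444}{31}} = \frac{2 \sqrt{3441}}{31} \approx 3.7845$)
$h = - \frac{1}{620}$ ($h = - \frac{1}{5 \left(28 + 96\right)} = - \frac{1}{5 \cdot 124} = \left(- \frac{1}{5}\right) \frac{1}{124} = - \frac{1}{620} \approx -0.0016129$)
$- w b{\left(9,10 \right)} h = - \frac{2 \sqrt{3441}}{31} \cdot 9 \left(- \frac{1}{620}\right) = - \frac{18 \sqrt{3441}}{31} \left(- \frac{1}{620}\right) = \frac{9 \sqrt{3441}}{9610}$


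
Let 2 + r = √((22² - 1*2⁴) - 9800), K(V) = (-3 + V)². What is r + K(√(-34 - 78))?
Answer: -105 - 24*I*√7 + 2*I*√2333 ≈ -105.0 + 33.104*I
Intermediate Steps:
r = -2 + 2*I*√2333 (r = -2 + √((22² - 1*2⁴) - 9800) = -2 + √((484 - 1*16) - 9800) = -2 + √((484 - 16) - 9800) = -2 + √(468 - 9800) = -2 + √(-9332) = -2 + 2*I*√2333 ≈ -2.0 + 96.602*I)
r + K(√(-34 - 78)) = (-2 + 2*I*√2333) + (-3 + √(-34 - 78))² = (-2 + 2*I*√2333) + (-3 + √(-112))² = (-2 + 2*I*√2333) + (-3 + 4*I*√7)² = -2 + (-3 + 4*I*√7)² + 2*I*√2333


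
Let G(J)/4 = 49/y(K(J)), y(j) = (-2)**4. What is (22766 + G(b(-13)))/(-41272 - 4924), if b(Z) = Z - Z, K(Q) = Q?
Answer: -91113/184784 ≈ -0.49308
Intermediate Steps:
b(Z) = 0
y(j) = 16
G(J) = 49/4 (G(J) = 4*(49/16) = 49/4)
(22766 + G(b(-13)))/(-41272 - 4924) = (22766 + 49/4)/(-41272 - 4924) = (91113/4)/(-46196) = (91113/4)*(-1/46196) = -91113/184784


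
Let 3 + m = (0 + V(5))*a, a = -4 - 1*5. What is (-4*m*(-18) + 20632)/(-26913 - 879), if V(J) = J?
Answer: -2147/3474 ≈ -0.61802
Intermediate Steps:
a = -9 (a = -4 - 5 = -9)
m = -48 (m = -3 + (0 + 5)*(-9) = -3 + 5*(-9) = -3 - 45 = -48)
(-4*m*(-18) + 20632)/(-26913 - 879) = (-4*(-48)*(-18) + 20632)/(-26913 - 879) = (192*(-18) + 20632)/(-27792) = (-3456 + 20632)*(-1/27792) = 17176*(-1/27792) = -2147/3474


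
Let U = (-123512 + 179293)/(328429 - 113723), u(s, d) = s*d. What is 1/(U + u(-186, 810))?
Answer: -214706/32347550179 ≈ -6.6375e-6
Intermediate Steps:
u(s, d) = d*s
U = 55781/214706 ≈ 0.25980
1/(U + u(-186, 810)) = 1/(55781/214706 + 810*(-186)) = 1/(55781/214706 - 150660) = 1/(-32347550179/214706) = -214706/32347550179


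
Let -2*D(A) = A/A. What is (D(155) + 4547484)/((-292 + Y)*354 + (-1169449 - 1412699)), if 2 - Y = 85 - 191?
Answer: -9094967/5294568 ≈ -1.7178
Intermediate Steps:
D(A) = -½ (D(A) = -A/(2*A) = -½*1 = -½)
Y = 108 (Y = 2 - (85 - 191) = 2 - 1*(-106) = 2 + 106 = 108)
(D(155) + 4547484)/((-292 + Y)*354 + (-1169449 - 1412699)) = (-½ + 4547484)/((-292 + 108)*354 + (-1169449 - 1412699)) = 9094967/(2*(-184*354 - 2582148)) = 9094967/(2*(-65136 - 2582148)) = (9094967/2)/(-2647284) = (9094967/2)*(-1/2647284) = -9094967/5294568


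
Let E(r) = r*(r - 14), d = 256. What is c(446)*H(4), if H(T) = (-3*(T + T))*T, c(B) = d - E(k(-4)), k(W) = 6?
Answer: -29184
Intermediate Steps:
E(r) = r*(-14 + r)
c(B) = 304 (c(B) = 256 - 6*(-14 + 6) = 256 - 6*(-8) = 256 - 1*(-48) = 256 + 48 = 304)
H(T) = -6*T**2 (H(T) = (-6*T)*T = -6*T**2)
c(446)*H(4) = 304*(-6*4**2) = 304*(-6*16) = 304*(-96) = -29184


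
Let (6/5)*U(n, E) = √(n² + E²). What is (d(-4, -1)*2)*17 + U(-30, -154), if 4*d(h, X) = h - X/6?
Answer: -391/12 + 5*√6154/3 ≈ 98.162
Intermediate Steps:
d(h, X) = -X/24 + h/4 (d(h, X) = (h - X/6)/4 = -X/24 + h/4)
U(n, E) = 5*√(E² + n²)/6 (U(n, E) = 5*√(n² + E²)/6 = 5*√(E² + n²)/6)
(d(-4, -1)*2)*17 + U(-30, -154) = ((-1/24*(-1) + (¼)*(-4))*2)*17 + 5*√((-154)² + (-30)²)/6 = ((1/24 - 1)*2)*17 + 5*√(23716 + 900)/6 = -23/24*2*17 + 5*√24616/6 = -23/12*17 + 5*(2*√6154)/6 = -391/12 + 5*√6154/3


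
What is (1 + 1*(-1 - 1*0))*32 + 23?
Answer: 23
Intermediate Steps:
(1 + 1*(-1 - 1*0))*32 + 23 = (1 + 1*(-1 + 0))*32 + 23 = (1 + 1*(-1))*32 + 23 = (1 - 1)*32 + 23 = 0*32 + 23 = 0 + 23 = 23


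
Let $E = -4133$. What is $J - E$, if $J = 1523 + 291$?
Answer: $5947$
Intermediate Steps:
$J = 1814$
$J - E = 1814 - -4133 = 1814 + 4133 = 5947$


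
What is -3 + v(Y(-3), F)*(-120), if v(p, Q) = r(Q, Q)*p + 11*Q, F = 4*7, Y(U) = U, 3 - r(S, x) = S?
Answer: -45963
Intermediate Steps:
r(S, x) = 3 - S
F = 28
v(p, Q) = 11*Q + p*(3 - Q) (v(p, Q) = (3 - Q)*p + 11*Q = p*(3 - Q) + 11*Q = 11*Q + p*(3 - Q))
-3 + v(Y(-3), F)*(-120) = -3 + (11*28 - 1*(-3)*(-3 + 28))*(-120) = -3 + (308 - 1*(-3)*25)*(-120) = -3 + (308 + 75)*(-120) = -3 + 383*(-120) = -3 - 45960 = -45963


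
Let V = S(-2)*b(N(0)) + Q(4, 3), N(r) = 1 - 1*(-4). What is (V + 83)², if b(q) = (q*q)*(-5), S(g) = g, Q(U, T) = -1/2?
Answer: 442225/4 ≈ 1.1056e+5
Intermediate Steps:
Q(U, T) = -½ (Q(U, T) = -1*½ = -½)
N(r) = 5 (N(r) = 1 + 4 = 5)
b(q) = -5*q² (b(q) = q²*(-5) = -5*q²)
V = 499/2 (V = -(-10)*5² - ½ = -(-10)*25 - ½ = -2*(-125) - ½ = 250 - ½ = 499/2 ≈ 249.50)
(V + 83)² = (499/2 + 83)² = (665/2)² = 442225/4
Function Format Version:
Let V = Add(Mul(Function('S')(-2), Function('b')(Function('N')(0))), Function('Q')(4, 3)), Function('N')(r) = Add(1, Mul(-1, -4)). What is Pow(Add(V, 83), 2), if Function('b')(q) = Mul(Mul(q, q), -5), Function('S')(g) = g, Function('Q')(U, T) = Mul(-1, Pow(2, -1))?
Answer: Rational(442225, 4) ≈ 1.1056e+5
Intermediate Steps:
Function('Q')(U, T) = Rational(-1, 2) (Function('Q')(U, T) = Mul(-1, Rational(1, 2)) = Rational(-1, 2))
Function('N')(r) = 5 (Function('N')(r) = Add(1, 4) = 5)
Function('b')(q) = Mul(-5, Pow(q, 2)) (Function('b')(q) = Mul(Pow(q, 2), -5) = Mul(-5, Pow(q, 2)))
V = Rational(499, 2) (V = Add(Mul(-2, Mul(-5, Pow(5, 2))), Rational(-1, 2)) = Add(Mul(-2, Mul(-5, 25)), Rational(-1, 2)) = Add(Mul(-2, -125), Rational(-1, 2)) = Add(250, Rational(-1, 2)) = Rational(499, 2) ≈ 249.50)
Pow(Add(V, 83), 2) = Pow(Add(Rational(499, 2), 83), 2) = Pow(Rational(665, 2), 2) = Rational(442225, 4)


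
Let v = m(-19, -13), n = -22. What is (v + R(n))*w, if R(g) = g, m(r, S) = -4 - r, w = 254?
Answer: -1778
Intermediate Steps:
v = 15 (v = -4 - 1*(-19) = -4 + 19 = 15)
(v + R(n))*w = (15 - 22)*254 = -7*254 = -1778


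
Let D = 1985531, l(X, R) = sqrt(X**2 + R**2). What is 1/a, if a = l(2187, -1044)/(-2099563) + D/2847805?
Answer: 24925549517374745640511895/17378407447156971275627584 + 153246977106952707675*sqrt(72505)/17378407447156971275627584 ≈ 1.4367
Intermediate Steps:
l(X, R) = sqrt(R**2 + X**2)
a = 1985531/2847805 - 9*sqrt(72505)/2099563 (a = sqrt((-1044)**2 + 2187**2)/(-2099563) + 1985531/2847805 = sqrt(1089936 + 4782969)*(-1/2099563) + 1985531*(1/2847805) = sqrt(5872905)*(-1/2099563) + 1985531/2847805 = (9*sqrt(72505))*(-1/2099563) + 1985531/2847805 = -9*sqrt(72505)/2099563 + 1985531/2847805 = 1985531/2847805 - 9*sqrt(72505)/2099563 ≈ 0.69606)
1/a = 1/(1985531/2847805 - 9*sqrt(72505)/2099563)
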